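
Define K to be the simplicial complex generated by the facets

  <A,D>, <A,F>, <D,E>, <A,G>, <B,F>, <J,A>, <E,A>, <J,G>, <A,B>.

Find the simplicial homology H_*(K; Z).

We work with the vertex ordering A < B < D < E < F < G < J. The simplices of K, each written with vertices in increasing order, are:

  0-simplices (7): A, B, D, E, F, G, J
  1-simplices (9): AB, AD, AE, AF, AG, AJ, BF, DE, GJ

Hence C_0 ≅ Z^7, C_1 ≅ Z^9.

Boundary ∂_1: C_1 → C_0 sends each edge [p,q] (with p < q) to q − p.
The 7×9 boundary matrix has rank 6 and Smith normal form diag(1,1,1,1,1,1).

Computing H_k = (kernel of ∂_k) / (image of ∂_{k+1}):

  H_0: rank C_0 − rank ∂_1 = 7 − 6 = 1, and the invariant factors of ∂_1 are all 1, so H_0 = Z.
  H_1: rank ker ∂_1 − rank ∂_2 = (9 − 6) − 0 = 3, and there is no ∂_2, so H_1 = Z^3.

As a check, the Euler characteristic is 7 − 9 = -2, which agrees with 1 − 3 = -2.

H_0 = Z,  H_1 = Z^3.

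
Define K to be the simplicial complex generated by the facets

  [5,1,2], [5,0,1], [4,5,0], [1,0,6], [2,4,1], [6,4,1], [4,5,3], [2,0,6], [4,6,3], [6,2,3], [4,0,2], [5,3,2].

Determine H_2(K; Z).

H_2 ≅ 0.

We work with the vertex ordering 0 < 1 < 2 < 3 < 4 < 5 < 6. The simplices of K, each written with vertices in increasing order, are:

  0-simplices (7): [0], [1], [2], [3], [4], [5], [6]
  1-simplices (18): [0,1], [0,2], [0,4], [0,5], [0,6], [1,2], [1,4], [1,5], [1,6], [2,3], [2,4], [2,5], [2,6], [3,4], [3,5], [3,6], [4,5], [4,6]
  2-simplices (12): [0,1,5], [0,1,6], [0,2,4], [0,2,6], [0,4,5], [1,2,4], [1,2,5], [1,4,6], [2,3,5], [2,3,6], [3,4,5], [3,4,6]

so the chain groups are C_0 ≅ Z^7, C_1 ≅ Z^18, C_2 ≅ Z^12.

Boundary ∂_1: C_1 → C_0 is given by ∂[p,q] = [q] − [p]. For instance
  ∂[1,5] = [5] − [1].
The resulting 7×18 matrix has rank 6, and its Smith normal form has invariant factors (1,1,1,1,1,1).

Boundary ∂_2: C_2 → C_1 maps a triangle to the signed sum of its edges. For instance
  ∂[1,2,4] = [2,4] − [1,4] + [1,2],
  ∂[3,4,6] = [4,6] − [3,6] + [3,4].
This gives a 18×12 integer matrix of rank 12; reducing to Smith normal form yields diagonal entries (1,1,1,1,1,1,1,1,1,1,1,2).

Reading off H_k = ker ∂_k / im ∂_{k+1}:

  H_2: rank ker ∂_2 − rank ∂_3 = (12 − 12) − 0 = 0, and there is no ∂_3, so H_2 ≅ 0.

(K is a triangulation of the real projective plane RP^2.)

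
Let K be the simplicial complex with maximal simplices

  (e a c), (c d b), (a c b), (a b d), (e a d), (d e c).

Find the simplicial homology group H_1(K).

We work with the vertex ordering a < b < c < d < e. The simplices of K, each written with vertices in increasing order, are:

  0-simplices (5): a, b, c, d, e
  1-simplices (9): ab, ac, ad, ae, bc, bd, cd, ce, de
  2-simplices (6): abc, abd, ace, ade, bcd, cde

giving chain groups C_0 ≅ Z^5, C_1 ≅ Z^9, C_2 ≅ Z^6.

Boundary ∂_1: C_1 → C_0 maps an edge to its endpoints' difference, ∂[p,q] = q − p. For instance
  ∂ae = e − a.
The resulting 5×9 matrix has rank 4, and its Smith normal form has invariant factors (1,1,1,1).

∂_2: C_2 → C_1 sends each 2-simplex [p,q,r] to [q,r] − [p,r] + [p,q]. For instance
  ∂cde = de − ce + cd,
  ∂abc = bc − ac + ab.
The 9×6 boundary matrix has rank 5 and Smith normal form diag(1,1,1,1,1).

Computing H_k = (kernel of ∂_k) / (image of ∂_{k+1}):

  H_1: rank ker ∂_1 − rank ∂_2 = (9 − 4) − 5 = 0, and the invariant factors of ∂_2 are all 1, so H_1 ≅ 0.

H_1 ≅ 0.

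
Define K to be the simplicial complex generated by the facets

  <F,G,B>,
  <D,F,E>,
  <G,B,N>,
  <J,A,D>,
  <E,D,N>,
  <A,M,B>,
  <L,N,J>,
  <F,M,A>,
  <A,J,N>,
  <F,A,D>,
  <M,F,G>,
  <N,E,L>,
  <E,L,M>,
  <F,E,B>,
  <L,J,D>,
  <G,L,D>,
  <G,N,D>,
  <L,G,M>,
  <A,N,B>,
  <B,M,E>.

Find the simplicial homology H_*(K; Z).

H_0 = Z,  H_1 = Z ⊕ Z_2,  H_2 = 0.

Order the vertices as A < B < D < E < F < G < J < L < M < N. Listing each simplex with vertices in this order, K has dimension 2 with simplices:

  0-simplices (10): A, B, D, E, F, G, J, L, M, N
  1-simplices (30): AB, AD, AF, AJ, AM, AN, BE, BF, BG, BM, BN, DE, DF, DG, DJ, DL, DN, EF, EL, EM, EN, FG, FM, GL, GM, GN, JL, JN, LM, LN
  2-simplices (20): ABM, ABN, ADF, ADJ, AFM, AJN, BEF, BEM, BFG, BGN, DEF, DEN, DGL, DGN, DJL, ELM, ELN, FGM, GLM, JLN

so the chain groups are C_0 ≅ Z^10, C_1 ≅ Z^30, C_2 ≅ Z^20.

∂_1: C_1 → C_0 sends each edge [p,q] (with p < q) to q − p. For instance
  ∂AN = N − A.
The 10×30 boundary matrix has rank 9 and Smith normal form diag(1,1,1,1,1,1,1,1,1).

∂_2: C_2 → C_1 acts by ∂[p,q,r] = [q,r] − [p,r] + [p,q]. For instance
  ∂ADF = DF − AF + AD,
  ∂DJL = JL − DL + DJ.
The resulting 30×20 matrix has rank 20, and its Smith normal form has invariant factors (1,1,1,1,1,1,1,1,1,1,1,1,1,1,1,1,1,1,1,2).

Now H_k = ker ∂_k / im ∂_{k+1}, so:

  H_0: rank C_0 − rank ∂_1 = 10 − 9 = 1, and the invariant factors of ∂_1 are all 1, so H_0 ≅ Z.
  H_1: rank ker ∂_1 − rank ∂_2 = (30 − 9) − 20 = 1, and ∂_2 has invariant factor 2 > 1, so H_1 ≅ Z ⊕ Z_2.
  H_2: rank ker ∂_2 − rank ∂_3 = (20 − 20) − 0 = 0, and there is no ∂_3, so H_2 ≅ 0.

As a check, the Euler characteristic is 10 − 30 + 20 = 0, which agrees with 1 − 1 + 0 = 0.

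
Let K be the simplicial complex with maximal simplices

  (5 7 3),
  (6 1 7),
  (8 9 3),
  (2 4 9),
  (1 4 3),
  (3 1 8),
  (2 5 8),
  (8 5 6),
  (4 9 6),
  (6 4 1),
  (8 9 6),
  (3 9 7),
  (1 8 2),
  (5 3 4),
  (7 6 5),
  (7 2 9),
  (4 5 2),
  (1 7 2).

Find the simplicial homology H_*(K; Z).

Take the total order 1 < 2 < 3 < 4 < 5 < 6 < 7 < 8 < 9 on the vertex set. Then K (dimension 2) consists of the simplices:

  0-simplices (9): [1], [2], [3], [4], [5], [6], [7], [8], [9]
  1-simplices (27): (27 of them)
  2-simplices (18): [1,2,7], [1,2,8], [1,3,4], [1,3,8], [1,4,6], [1,6,7], [2,4,5], [2,4,9], [2,5,8], [2,7,9], [3,4,5], [3,5,7], [3,7,9], [3,8,9], [4,6,9], [5,6,7], [5,6,8], [6,8,9]

giving chain groups C_0 ≅ Z^9, C_1 ≅ Z^27, C_2 ≅ Z^18.

The boundary map ∂_1: C_1 → C_0 is given by ∂[p,q] = [q] − [p]. For instance
  ∂[4,6] = [6] − [4].
This gives a 9×27 integer matrix of rank 8; reducing to Smith normal form yields diagonal entries (1,1,1,1,1,1,1,1).

∂_2: C_2 → C_1 sends each 2-simplex [p,q,r] to [q,r] − [p,r] + [p,q]. For instance
  ∂[6,8,9] = [8,9] − [6,9] + [6,8],
  ∂[1,2,8] = [2,8] − [1,8] + [1,2].
As a 27×18 matrix over Z this has rank 17, with invariant factors (1,1,1,1,1,1,1,1,1,1,1,1,1,1,1,1,1).

Now H_k = ker ∂_k / im ∂_{k+1}, so:

  H_0: rank C_0 − rank ∂_1 = 9 − 8 = 1, and the invariant factors of ∂_1 are all 1, so H_0 = Z.
  H_1: rank ker ∂_1 − rank ∂_2 = (27 − 8) − 17 = 2, and the invariant factors of ∂_2 are all 1, so H_1 = Z^2.
  H_2: rank ker ∂_2 − rank ∂_3 = (18 − 17) − 0 = 1, and there is no ∂_3, so H_2 = Z.

As a check, the Euler characteristic is 9 − 27 + 18 = 0, which agrees with 1 − 2 + 1 = 0.

H_0 = Z,  H_1 = Z^2,  H_2 = Z.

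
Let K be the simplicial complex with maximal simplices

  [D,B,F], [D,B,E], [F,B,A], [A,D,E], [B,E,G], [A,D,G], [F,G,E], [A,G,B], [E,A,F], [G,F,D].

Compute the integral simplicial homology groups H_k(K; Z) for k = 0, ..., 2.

H_0 = Z,  H_1 = Z/2,  H_2 = 0.

K has 6 vertices, 15 edges, 10 triangles.
rank ∂_0 = 0, rank ∂_1 = 5 ⇒ b_0 = 6 − 0 − 5 = 1; all invariant factors of ∂_1 are 1 so no torsion. So H_0 ≅ Z.
rank ∂_1 = 5, rank ∂_2 = 10 ⇒ b_1 = 15 − 5 − 10 = 0; ∂_2 has invariant factor(s) [2] giving torsion. So H_1 ≅ Z/2.
rank ∂_2 = 10, rank ∂_3 = 0 ⇒ b_2 = 10 − 10 − 0 = 0. So H_2 ≅ 0.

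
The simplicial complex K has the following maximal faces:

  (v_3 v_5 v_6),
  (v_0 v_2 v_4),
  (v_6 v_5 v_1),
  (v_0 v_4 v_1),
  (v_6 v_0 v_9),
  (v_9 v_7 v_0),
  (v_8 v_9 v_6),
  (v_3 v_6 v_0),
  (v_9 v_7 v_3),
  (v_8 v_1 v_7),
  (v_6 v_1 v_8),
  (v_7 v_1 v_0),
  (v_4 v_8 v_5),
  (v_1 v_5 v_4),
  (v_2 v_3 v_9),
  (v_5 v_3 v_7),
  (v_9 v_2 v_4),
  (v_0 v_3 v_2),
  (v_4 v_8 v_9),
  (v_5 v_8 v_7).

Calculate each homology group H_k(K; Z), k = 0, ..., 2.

H_0 ≅ Z,  H_1 ≅ Z ⊕ Z_2,  H_2 = 0.

K has 10 vertices, 30 edges, 20 triangles.
rank ∂_0 = 0, rank ∂_1 = 9 ⇒ b_0 = 10 − 0 − 9 = 1; all invariant factors of ∂_1 are 1 so no torsion. So H_0 ≅ Z.
rank ∂_1 = 9, rank ∂_2 = 20 ⇒ b_1 = 30 − 9 − 20 = 1; ∂_2 has invariant factor(s) [2] giving torsion. So H_1 ≅ Z ⊕ Z_2.
rank ∂_2 = 20, rank ∂_3 = 0 ⇒ b_2 = 20 − 20 − 0 = 0. So H_2 ≅ 0.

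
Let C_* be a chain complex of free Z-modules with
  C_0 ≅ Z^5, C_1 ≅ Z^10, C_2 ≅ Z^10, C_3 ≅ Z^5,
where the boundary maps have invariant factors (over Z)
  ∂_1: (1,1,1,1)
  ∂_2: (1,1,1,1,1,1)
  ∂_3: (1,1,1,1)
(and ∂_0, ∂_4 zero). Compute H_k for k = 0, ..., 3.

H_0 ≅ Z,  H_1 = 0,  H_2 = 0,  H_3 ≅ Z.

H_0: b_0 = 5 − 0 − 4 = 1; torsion from ∂_1 factors > 1: none. So H_0 ≅ Z.
H_1: b_1 = 10 − 4 − 6 = 0; torsion from ∂_2 factors > 1: none. So H_1 ≅ 0.
H_2: b_2 = 10 − 6 − 4 = 0; torsion from ∂_3 factors > 1: none. So H_2 ≅ 0.
H_3: b_3 = 5 − 4 − 0 = 1; torsion from ∂_4 factors > 1: none. So H_3 ≅ Z.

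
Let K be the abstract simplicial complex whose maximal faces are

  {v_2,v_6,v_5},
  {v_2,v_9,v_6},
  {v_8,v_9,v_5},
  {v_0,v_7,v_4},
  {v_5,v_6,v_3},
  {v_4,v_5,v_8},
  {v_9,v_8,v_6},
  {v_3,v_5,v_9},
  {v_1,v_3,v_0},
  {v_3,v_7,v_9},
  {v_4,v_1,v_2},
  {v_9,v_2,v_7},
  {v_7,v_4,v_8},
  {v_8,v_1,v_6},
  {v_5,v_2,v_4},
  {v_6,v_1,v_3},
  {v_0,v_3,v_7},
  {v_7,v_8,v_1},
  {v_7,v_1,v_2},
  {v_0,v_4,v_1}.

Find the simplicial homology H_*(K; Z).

Take the total order v_0 < v_1 < v_2 < v_3 < v_4 < v_5 < v_6 < v_7 < v_8 < v_9 on the vertex set. Then K (dimension 2) consists of the simplices:

  0-simplices (10): [v_0], [v_1], [v_2], [v_3], [v_4], [v_5], [v_6], [v_7], [v_8], [v_9]
  1-simplices (30): (30 of them)
  2-simplices (20): (20 of them)

Hence C_0 ≅ Z^10, C_1 ≅ Z^30, C_2 ≅ Z^20.

∂_1: C_1 → C_0 is given by ∂[p,q] = [q] − [p]. For instance
  ∂[v_0,v_4] = [v_4] − [v_0].
The 10×30 boundary matrix has rank 9 and Smith normal form diag(1,1,1,1,1,1,1,1,1).

Boundary ∂_2: C_2 → C_1 acts by ∂[p,q,r] = [q,r] − [p,r] + [p,q]. For instance
  ∂[v_1,v_2,v_4] = [v_2,v_4] − [v_1,v_4] + [v_1,v_2],
  ∂[v_1,v_6,v_8] = [v_6,v_8] − [v_1,v_8] + [v_1,v_6].
This gives a 30×20 integer matrix of rank 20; reducing to Smith normal form yields diagonal entries (1,1,1,1,1,1,1,1,1,1,1,1,1,1,1,1,1,1,1,2).

Reading off H_k = ker ∂_k / im ∂_{k+1}:

  H_0: rank C_0 − rank ∂_1 = 10 − 9 = 1, and the invariant factors of ∂_1 are all 1, so H_0 = Z.
  H_1: rank ker ∂_1 − rank ∂_2 = (30 − 9) − 20 = 1, and ∂_2 has invariant factor 2 > 1, so H_1 = Z ⊕ Z/2Z.
  H_2: rank ker ∂_2 − rank ∂_3 = (20 − 20) − 0 = 0, and there is no ∂_3, so H_2 = 0.

As a check, the Euler characteristic is 10 − 30 + 20 = 0, which agrees with 1 − 1 + 0 = 0.
(K is a triangulation of the Klein bottle.)

H_0 ≅ Z,  H_1 ≅ Z ⊕ Z/2Z,  H_2 = 0.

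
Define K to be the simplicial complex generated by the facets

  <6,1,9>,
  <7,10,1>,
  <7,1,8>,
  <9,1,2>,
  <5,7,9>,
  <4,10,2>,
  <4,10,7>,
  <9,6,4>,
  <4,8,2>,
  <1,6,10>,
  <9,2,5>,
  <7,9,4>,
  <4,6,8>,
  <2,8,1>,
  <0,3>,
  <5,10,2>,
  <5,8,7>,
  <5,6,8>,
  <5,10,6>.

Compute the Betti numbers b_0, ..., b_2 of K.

b_0 = 2, b_1 = 2, b_2 = 1.

Fix the vertex order 0 < 1 < 2 < 3 < 4 < 5 < 6 < 7 < 8 < 9 < 10 and write every simplex with vertices in increasing order. Then dim K = 2 and the simplices of K are:

  0-simplices (11): [0], [1], [2], [3], [4], [5], [6], [7], [8], [9], [10]
  1-simplices (28): (28 of them)
  2-simplices (18): (18 of them)

Hence C_0 ≅ Z^11, C_1 ≅ Z^28, C_2 ≅ Z^18.

∂_1: C_1 → C_0 maps an edge to its endpoints' difference, ∂[p,q] = q − p. For instance
  ∂[1,7] = [7] − [1].
The 11×28 boundary matrix has rank 9 and Smith normal form diag(1,1,1,1,1,1,1,1,1).

Boundary ∂_2: C_2 → C_1 maps a triangle to the signed sum of its edges. For instance
  ∂[2,5,9] = [5,9] − [2,9] + [2,5],
  ∂[2,4,10] = [4,10] − [2,10] + [2,4].
This gives a 28×18 integer matrix of rank 17; reducing to Smith normal form yields diagonal entries (1,1,1,1,1,1,1,1,1,1,1,1,1,1,1,1,1).

From H_k ≅ ker(∂_k) / im(∂_{k+1}) we obtain:

  H_0: rank C_0 − rank ∂_1 = 11 − 9 = 2, and the invariant factors of ∂_1 are all 1, so H_0 = Z^2.
  H_1: rank ker ∂_1 − rank ∂_2 = (28 − 9) − 17 = 2, and the invariant factors of ∂_2 are all 1, so H_1 = Z^2.
  H_2: rank ker ∂_2 − rank ∂_3 = (18 − 17) − 0 = 1, and there is no ∂_3, so H_2 = Z.

Hence the Betti numbers are b_0 = 2, b_1 = 2, b_2 = 1.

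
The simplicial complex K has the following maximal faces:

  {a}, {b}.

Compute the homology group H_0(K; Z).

We work with the vertex ordering a < b. The simplices of K, each written with vertices in increasing order, are:

  0-simplices (2): a, b

Hence C_0 ≅ Z^2.

Now H_k = ker ∂_k / im ∂_{k+1}, so:

  H_0: rank C_0 − rank ∂_1 = 2 − 0 = 2, and there is no ∂_1, so H_0 = Z^2.

(K is a triangulation of a set of 2 points.)

H_0 ≅ Z^2.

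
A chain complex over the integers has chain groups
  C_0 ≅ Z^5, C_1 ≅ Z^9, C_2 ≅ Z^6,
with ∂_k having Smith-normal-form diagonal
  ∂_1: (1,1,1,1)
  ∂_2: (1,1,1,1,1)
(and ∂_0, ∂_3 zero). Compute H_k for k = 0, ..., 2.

H_0: b_0 = 5 − 0 − 4 = 1; torsion from ∂_1 factors > 1: none. So H_0 ≅ Z.
H_1: b_1 = 9 − 4 − 5 = 0; torsion from ∂_2 factors > 1: none. So H_1 ≅ 0.
H_2: b_2 = 6 − 5 − 0 = 1; torsion from ∂_3 factors > 1: none. So H_2 ≅ Z.

H_0 ≅ Z,  H_1 = 0,  H_2 ≅ Z.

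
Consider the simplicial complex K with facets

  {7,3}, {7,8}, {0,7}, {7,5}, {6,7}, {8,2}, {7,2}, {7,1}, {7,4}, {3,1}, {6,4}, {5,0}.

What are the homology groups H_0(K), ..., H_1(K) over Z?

H_0 ≅ Z,  H_1 ≅ Z^4.

Fix the vertex order 0 < 1 < 2 < 3 < 4 < 5 < 6 < 7 < 8 and write every simplex with vertices in increasing order. Then dim K = 1 and the simplices of K are:

  0-simplices (9): [0], [1], [2], [3], [4], [5], [6], [7], [8]
  1-simplices (12): [0,5], [0,7], [1,3], [1,7], [2,7], [2,8], [3,7], [4,6], [4,7], [5,7], [6,7], [7,8]

so the chain groups are C_0 ≅ Z^9, C_1 ≅ Z^12.

The boundary map ∂_1: C_1 → C_0 is given by ∂[p,q] = [q] − [p]. For instance
  ∂[4,6] = [6] − [4].
The 9×12 boundary matrix has rank 8 and Smith normal form diag(1,1,1,1,1,1,1,1).

From H_k ≅ ker(∂_k) / im(∂_{k+1}) we obtain:

  H_0: rank C_0 − rank ∂_1 = 9 − 8 = 1, and the invariant factors of ∂_1 are all 1, so H_0 ≅ Z.
  H_1: rank ker ∂_1 − rank ∂_2 = (12 − 8) − 0 = 4, and there is no ∂_2, so H_1 ≅ Z^4.

As a check, the Euler characteristic is 9 − 12 = -3, which agrees with 1 − 4 = -3.
(K is a triangulation of a wedge of 4 circles.)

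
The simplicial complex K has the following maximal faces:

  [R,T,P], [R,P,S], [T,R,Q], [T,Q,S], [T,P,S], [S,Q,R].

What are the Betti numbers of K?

We work with the vertex ordering P < Q < R < S < T. The simplices of K, each written with vertices in increasing order, are:

  0-simplices (5): P, Q, R, S, T
  1-simplices (9): PR, PS, PT, QR, QS, QT, RS, RT, ST
  2-simplices (6): PRS, PRT, PST, QRS, QRT, QST

Hence C_0 ≅ Z^5, C_1 ≅ Z^9, C_2 ≅ Z^6.

Boundary ∂_1: C_1 → C_0 maps an edge to its endpoints' difference, ∂[p,q] = q − p. For instance
  ∂RT = T − R.
The 5×9 boundary matrix has rank 4 and Smith normal form diag(1,1,1,1).

The boundary map ∂_2: C_2 → C_1 acts by ∂[p,q,r] = [q,r] − [p,r] + [p,q]. For instance
  ∂PRS = RS − PS + PR,
  ∂PRT = RT − PT + PR.
This gives a 9×6 integer matrix of rank 5; reducing to Smith normal form yields diagonal entries (1,1,1,1,1).

Now H_k = ker ∂_k / im ∂_{k+1}, so:

  H_0: rank C_0 − rank ∂_1 = 5 − 4 = 1, and the invariant factors of ∂_1 are all 1, so H_0 = Z.
  H_1: rank ker ∂_1 − rank ∂_2 = (9 − 4) − 5 = 0, and the invariant factors of ∂_2 are all 1, so H_1 = 0.
  H_2: rank ker ∂_2 − rank ∂_3 = (6 − 5) − 0 = 1, and there is no ∂_3, so H_2 = Z.

As a check, the Euler characteristic is 5 − 9 + 6 = 2, which agrees with 1 − 0 + 1 = 2.

Hence the Betti numbers are b_0 = 1, b_1 = 0, b_2 = 1.

b_0 = 1, b_1 = 0, b_2 = 1.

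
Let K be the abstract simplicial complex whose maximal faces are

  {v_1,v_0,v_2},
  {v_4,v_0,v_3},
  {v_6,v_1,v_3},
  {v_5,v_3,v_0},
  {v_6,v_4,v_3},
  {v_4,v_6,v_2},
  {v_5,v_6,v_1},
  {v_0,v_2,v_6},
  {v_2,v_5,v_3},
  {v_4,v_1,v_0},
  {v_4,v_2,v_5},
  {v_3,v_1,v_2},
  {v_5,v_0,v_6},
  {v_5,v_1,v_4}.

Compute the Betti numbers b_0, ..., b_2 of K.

b_0 = 1, b_1 = 2, b_2 = 1.

Take the total order v_0 < v_1 < v_2 < v_3 < v_4 < v_5 < v_6 on the vertex set. Then K (dimension 2) consists of the simplices:

  0-simplices (7): [v_0], [v_1], [v_2], [v_3], [v_4], [v_5], [v_6]
  1-simplices (21): (21 of them)
  2-simplices (14): (14 of them)

Hence C_0 ≅ Z^7, C_1 ≅ Z^21, C_2 ≅ Z^14.

Boundary ∂_1: C_1 → C_0 sends each edge [p,q] (with p < q) to q − p. For instance
  ∂[v_1,v_5] = [v_5] − [v_1].
The resulting 7×21 matrix has rank 6, and its Smith normal form has invariant factors (1,1,1,1,1,1).

The boundary map ∂_2: C_2 → C_1 sends each 2-simplex [p,q,r] to [q,r] − [p,r] + [p,q]. For instance
  ∂[v_1,v_5,v_6] = [v_5,v_6] − [v_1,v_6] + [v_1,v_5],
  ∂[v_2,v_3,v_5] = [v_3,v_5] − [v_2,v_5] + [v_2,v_3].
As a 21×14 matrix over Z this has rank 13, with invariant factors (1,1,1,1,1,1,1,1,1,1,1,1,1).

Reading off H_k = ker ∂_k / im ∂_{k+1}:

  H_0: rank C_0 − rank ∂_1 = 7 − 6 = 1, and the invariant factors of ∂_1 are all 1, so H_0 = Z.
  H_1: rank ker ∂_1 − rank ∂_2 = (21 − 6) − 13 = 2, and the invariant factors of ∂_2 are all 1, so H_1 = Z^2.
  H_2: rank ker ∂_2 − rank ∂_3 = (14 − 13) − 0 = 1, and there is no ∂_3, so H_2 = Z.

As a check, the Euler characteristic is 7 − 21 + 14 = 0, which agrees with 1 − 2 + 1 = 0.
(K is a triangulation of the torus T^2.)

Hence the Betti numbers are b_0 = 1, b_1 = 2, b_2 = 1.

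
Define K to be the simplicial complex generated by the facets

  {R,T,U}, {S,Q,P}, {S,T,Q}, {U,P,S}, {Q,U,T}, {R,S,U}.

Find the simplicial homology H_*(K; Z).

H_0 = Z,  H_1 = Z,  H_2 = 0.

K has 6 vertices, 12 edges, 6 triangles.
rank ∂_0 = 0, rank ∂_1 = 5 ⇒ b_0 = 6 − 0 − 5 = 1; all invariant factors of ∂_1 are 1 so no torsion. So H_0 = Z.
rank ∂_1 = 5, rank ∂_2 = 6 ⇒ b_1 = 12 − 5 − 6 = 1; all invariant factors of ∂_2 are 1 so no torsion. So H_1 = Z.
rank ∂_2 = 6, rank ∂_3 = 0 ⇒ b_2 = 6 − 6 − 0 = 0. So H_2 = 0.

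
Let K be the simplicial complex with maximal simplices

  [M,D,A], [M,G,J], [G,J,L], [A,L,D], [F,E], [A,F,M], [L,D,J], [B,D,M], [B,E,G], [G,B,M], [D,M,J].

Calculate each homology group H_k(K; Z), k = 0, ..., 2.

Take the total order A < B < D < E < F < G < J < L < M on the vertex set. Then K (dimension 2) consists of the simplices:

  0-simplices (9): A, B, D, E, F, G, J, L, M
  1-simplices (19): AD, AF, AL, AM, BD, BE, BG, BM, DJ, DL, DM, EF, EG, FM, GJ, GL, GM, JL, JM
  2-simplices (10): ADL, ADM, AFM, BDM, BEG, BGM, DJL, DJM, GJL, GJM

giving chain groups C_0 ≅ Z^9, C_1 ≅ Z^19, C_2 ≅ Z^10.

The boundary map ∂_1: C_1 → C_0 sends each edge [p,q] (with p < q) to q − p.
The 9×19 boundary matrix has rank 8 and Smith normal form diag(1,1,1,1,1,1,1,1).

The boundary map ∂_2: C_2 → C_1 maps a triangle to the signed sum of its edges. For instance
  ∂BEG = EG − BG + BE,
  ∂DJL = JL − DL + DJ.
The 19×10 boundary matrix has rank 10 and Smith normal form diag(1,1,1,1,1,1,1,1,1,1).

Now H_k = ker ∂_k / im ∂_{k+1}, so:

  H_0: rank C_0 − rank ∂_1 = 9 − 8 = 1, and the invariant factors of ∂_1 are all 1, so H_0 ≅ Z.
  H_1: rank ker ∂_1 − rank ∂_2 = (19 − 8) − 10 = 1, and the invariant factors of ∂_2 are all 1, so H_1 ≅ Z.
  H_2: rank ker ∂_2 − rank ∂_3 = (10 − 10) − 0 = 0, and there is no ∂_3, so H_2 ≅ 0.

H_0 ≅ Z,  H_1 ≅ Z,  H_2 = 0.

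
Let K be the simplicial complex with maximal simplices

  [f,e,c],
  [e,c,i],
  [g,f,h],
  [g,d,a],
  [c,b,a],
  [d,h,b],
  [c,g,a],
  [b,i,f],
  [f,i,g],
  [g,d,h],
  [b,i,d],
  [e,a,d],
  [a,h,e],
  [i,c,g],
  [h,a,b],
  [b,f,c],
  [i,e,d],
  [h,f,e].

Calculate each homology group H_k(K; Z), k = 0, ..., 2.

H_0 = Z,  H_1 = Z ⊕ Z/2Z,  H_2 = 0.

K has 9 vertices, 27 edges, 18 triangles.
rank ∂_0 = 0, rank ∂_1 = 8 ⇒ b_0 = 9 − 0 − 8 = 1; all invariant factors of ∂_1 are 1 so no torsion. So H_0 ≅ Z.
rank ∂_1 = 8, rank ∂_2 = 18 ⇒ b_1 = 27 − 8 − 18 = 1; ∂_2 has invariant factor(s) [2] giving torsion. So H_1 ≅ Z ⊕ Z/2Z.
rank ∂_2 = 18, rank ∂_3 = 0 ⇒ b_2 = 18 − 18 − 0 = 0. So H_2 ≅ 0.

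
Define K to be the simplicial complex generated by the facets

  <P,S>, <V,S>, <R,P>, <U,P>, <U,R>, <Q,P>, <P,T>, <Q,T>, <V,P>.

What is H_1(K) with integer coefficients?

H_1 = Z^3.

Fix the vertex order P < Q < R < S < T < U < V and write every simplex with vertices in increasing order. Then dim K = 1 and the simplices of K are:

  0-simplices (7): P, Q, R, S, T, U, V
  1-simplices (9): PQ, PR, PS, PT, PU, PV, QT, RU, SV

so the chain groups are C_0 ≅ Z^7, C_1 ≅ Z^9.

The boundary map ∂_1: C_1 → C_0 maps an edge to its endpoints' difference, ∂[p,q] = q − p.
This gives a 7×9 integer matrix of rank 6; reducing to Smith normal form yields diagonal entries (1,1,1,1,1,1).

Reading off H_k = ker ∂_k / im ∂_{k+1}:

  H_1: rank ker ∂_1 − rank ∂_2 = (9 − 6) − 0 = 3, and there is no ∂_2, so H_1 ≅ Z^3.

(K is a triangulation of a wedge of 3 circles.)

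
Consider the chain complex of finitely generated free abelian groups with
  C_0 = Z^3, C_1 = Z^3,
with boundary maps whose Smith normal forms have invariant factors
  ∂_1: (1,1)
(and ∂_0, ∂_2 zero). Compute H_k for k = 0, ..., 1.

H_0: b_0 = 3 − 0 − 2 = 1; torsion from ∂_1 factors > 1: none. So H_0 = Z.
H_1: b_1 = 3 − 2 − 0 = 1; torsion from ∂_2 factors > 1: none. So H_1 = Z.

H_0 = Z,  H_1 = Z.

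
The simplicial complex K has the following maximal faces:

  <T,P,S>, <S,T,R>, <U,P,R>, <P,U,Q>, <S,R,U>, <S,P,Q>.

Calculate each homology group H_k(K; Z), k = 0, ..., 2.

H_0 = Z,  H_1 = Z,  H_2 = 0.

Take the total order P < Q < R < S < T < U on the vertex set. Then K (dimension 2) consists of the simplices:

  0-simplices (6): P, Q, R, S, T, U
  1-simplices (12): PQ, PR, PS, PT, PU, QS, QU, RS, RT, RU, ST, SU
  2-simplices (6): PQS, PQU, PRU, PST, RST, RSU

so the chain groups are C_0 ≅ Z^6, C_1 ≅ Z^12, C_2 ≅ Z^6.

Boundary ∂_1: C_1 → C_0 is given by ∂[p,q] = [q] − [p].
The 6×12 boundary matrix has rank 5 and Smith normal form diag(1,1,1,1,1).

∂_2: C_2 → C_1 sends each 2-simplex [p,q,r] to [q,r] − [p,r] + [p,q]. For instance
  ∂PQS = QS − PS + PQ,
  ∂RSU = SU − RU + RS.
As a 12×6 matrix over Z this has rank 6, with invariant factors (1,1,1,1,1,1).

Now H_k = ker ∂_k / im ∂_{k+1}, so:

  H_0: rank C_0 − rank ∂_1 = 6 − 5 = 1, and the invariant factors of ∂_1 are all 1, so H_0 ≅ Z.
  H_1: rank ker ∂_1 − rank ∂_2 = (12 − 5) − 6 = 1, and the invariant factors of ∂_2 are all 1, so H_1 ≅ Z.
  H_2: rank ker ∂_2 − rank ∂_3 = (6 − 6) − 0 = 0, and there is no ∂_3, so H_2 ≅ 0.

As a check, the Euler characteristic is 6 − 12 + 6 = 0, which agrees with 1 − 1 + 0 = 0.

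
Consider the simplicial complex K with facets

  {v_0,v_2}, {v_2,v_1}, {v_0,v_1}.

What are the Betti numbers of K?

Take the total order v_0 < v_1 < v_2 on the vertex set. Then K (dimension 1) consists of the simplices:

  0-simplices (3): [v_0], [v_1], [v_2]
  1-simplices (3): [v_0,v_1], [v_0,v_2], [v_1,v_2]

so the chain groups are C_0 ≅ Z^3, C_1 ≅ Z^3.

Boundary ∂_1: C_1 → C_0 maps an edge to its endpoints' difference, ∂[p,q] = q − p.
This gives a 3×3 integer matrix of rank 2; reducing to Smith normal form yields diagonal entries (1,1).

From H_k ≅ ker(∂_k) / im(∂_{k+1}) we obtain:

  H_0: rank C_0 − rank ∂_1 = 3 − 2 = 1, and the invariant factors of ∂_1 are all 1, so H_0 ≅ Z.
  H_1: rank ker ∂_1 − rank ∂_2 = (3 − 2) − 0 = 1, and there is no ∂_2, so H_1 ≅ Z.

As a check, the Euler characteristic is 3 − 3 = 0, which agrees with 1 − 1 = 0.

Hence the Betti numbers are b_0 = 1, b_1 = 1.

b_0 = 1, b_1 = 1.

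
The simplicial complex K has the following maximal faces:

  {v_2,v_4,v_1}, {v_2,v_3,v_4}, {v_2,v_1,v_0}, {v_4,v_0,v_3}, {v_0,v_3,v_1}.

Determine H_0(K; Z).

Take the total order v_0 < v_1 < v_2 < v_3 < v_4 on the vertex set. Then K (dimension 2) consists of the simplices:

  0-simplices (5): [v_0], [v_1], [v_2], [v_3], [v_4]
  1-simplices (10): [v_0,v_1], [v_0,v_2], [v_0,v_3], [v_0,v_4], [v_1,v_2], [v_1,v_3], [v_1,v_4], [v_2,v_3], [v_2,v_4], [v_3,v_4]
  2-simplices (5): [v_0,v_1,v_2], [v_0,v_1,v_3], [v_0,v_3,v_4], [v_1,v_2,v_4], [v_2,v_3,v_4]

so the chain groups are C_0 ≅ Z^5, C_1 ≅ Z^10, C_2 ≅ Z^5.

Boundary ∂_1: C_1 → C_0 sends each edge [p,q] (with p < q) to q − p.
As a 5×10 matrix over Z this has rank 4, with invariant factors (1,1,1,1).

∂_2: C_2 → C_1 sends each 2-simplex [p,q,r] to [q,r] − [p,r] + [p,q]. For instance
  ∂[v_0,v_3,v_4] = [v_3,v_4] − [v_0,v_4] + [v_0,v_3],
  ∂[v_0,v_1,v_2] = [v_1,v_2] − [v_0,v_2] + [v_0,v_1].
The resulting 10×5 matrix has rank 5, and its Smith normal form has invariant factors (1,1,1,1,1).

Now H_k = ker ∂_k / im ∂_{k+1}, so:

  H_0: rank C_0 − rank ∂_1 = 5 − 4 = 1, and the invariant factors of ∂_1 are all 1, so H_0 = Z.

H_0 = Z.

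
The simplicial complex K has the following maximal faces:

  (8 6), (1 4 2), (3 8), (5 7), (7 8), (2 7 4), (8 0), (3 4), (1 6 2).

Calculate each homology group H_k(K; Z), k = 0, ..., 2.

H_0 ≅ Z,  H_1 ≅ Z^2,  H_2 = 0.

K has 9 vertices, 13 edges, 3 triangles.
rank ∂_0 = 0, rank ∂_1 = 8 ⇒ b_0 = 9 − 0 − 8 = 1; all invariant factors of ∂_1 are 1 so no torsion. So H_0 ≅ Z.
rank ∂_1 = 8, rank ∂_2 = 3 ⇒ b_1 = 13 − 8 − 3 = 2; all invariant factors of ∂_2 are 1 so no torsion. So H_1 ≅ Z^2.
rank ∂_2 = 3, rank ∂_3 = 0 ⇒ b_2 = 3 − 3 − 0 = 0. So H_2 ≅ 0.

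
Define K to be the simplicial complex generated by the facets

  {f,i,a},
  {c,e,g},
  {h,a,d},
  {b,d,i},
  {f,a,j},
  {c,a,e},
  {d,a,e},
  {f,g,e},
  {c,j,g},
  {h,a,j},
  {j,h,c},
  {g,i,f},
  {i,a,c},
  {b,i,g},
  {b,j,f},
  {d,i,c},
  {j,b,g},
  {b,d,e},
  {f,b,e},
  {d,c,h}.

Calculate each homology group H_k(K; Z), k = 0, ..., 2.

H_0 ≅ Z,  H_1 ≅ Z × Z/2,  H_2 = 0.

Order the vertices as a < b < c < d < e < f < g < h < i < j. Listing each simplex with vertices in this order, K has dimension 2 with simplices:

  0-simplices (10): a, b, c, d, e, f, g, h, i, j
  1-simplices (30): ac, ad, ae, af, ah, ai, aj, bd, be, bf, bg, bi, bj, cd, ce, cg, ch, ci, cj, de, dh, di, ef, eg, fg, fi, fj, gi, gj, hj
  2-simplices (20): ace, aci, ade, adh, afi, afj, ahj, bde, bdi, bef, bfj, bgi, bgj, cdh, cdi, ceg, cgj, chj, efg, fgi

giving chain groups C_0 ≅ Z^10, C_1 ≅ Z^30, C_2 ≅ Z^20.

The boundary map ∂_1: C_1 → C_0 maps an edge to its endpoints' difference, ∂[p,q] = q − p. For instance
  ∂ai = i − a.
As a 10×30 matrix over Z this has rank 9, with invariant factors (1,1,1,1,1,1,1,1,1).

∂_2: C_2 → C_1 sends each 2-simplex [p,q,r] to [q,r] − [p,r] + [p,q]. For instance
  ∂aci = ci − ai + ac,
  ∂cdi = di − ci + cd.
The resulting 30×20 matrix has rank 20, and its Smith normal form has invariant factors (1,1,1,1,1,1,1,1,1,1,1,1,1,1,1,1,1,1,1,2).

Reading off H_k = ker ∂_k / im ∂_{k+1}:

  H_0: rank C_0 − rank ∂_1 = 10 − 9 = 1, and the invariant factors of ∂_1 are all 1, so H_0 = Z.
  H_1: rank ker ∂_1 − rank ∂_2 = (30 − 9) − 20 = 1, and ∂_2 has invariant factor 2 > 1, so H_1 = Z × Z/2.
  H_2: rank ker ∂_2 − rank ∂_3 = (20 − 20) − 0 = 0, and there is no ∂_3, so H_2 = 0.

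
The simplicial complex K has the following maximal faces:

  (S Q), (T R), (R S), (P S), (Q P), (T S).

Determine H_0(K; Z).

H_0 ≅ Z.

Fix the vertex order P < Q < R < S < T and write every simplex with vertices in increasing order. Then dim K = 1 and the simplices of K are:

  0-simplices (5): P, Q, R, S, T
  1-simplices (6): PQ, PS, QS, RS, RT, ST

so the chain groups are C_0 ≅ Z^5, C_1 ≅ Z^6.

Boundary ∂_1: C_1 → C_0 maps an edge to its endpoints' difference, ∂[p,q] = q − p. For instance
  ∂RT = T − R.
The 5×6 boundary matrix has rank 4 and Smith normal form diag(1,1,1,1).

Reading off H_k = ker ∂_k / im ∂_{k+1}:

  H_0: rank C_0 − rank ∂_1 = 5 − 4 = 1, and the invariant factors of ∂_1 are all 1, so H_0 = Z.

(K is a triangulation of a wedge of 2 circles.)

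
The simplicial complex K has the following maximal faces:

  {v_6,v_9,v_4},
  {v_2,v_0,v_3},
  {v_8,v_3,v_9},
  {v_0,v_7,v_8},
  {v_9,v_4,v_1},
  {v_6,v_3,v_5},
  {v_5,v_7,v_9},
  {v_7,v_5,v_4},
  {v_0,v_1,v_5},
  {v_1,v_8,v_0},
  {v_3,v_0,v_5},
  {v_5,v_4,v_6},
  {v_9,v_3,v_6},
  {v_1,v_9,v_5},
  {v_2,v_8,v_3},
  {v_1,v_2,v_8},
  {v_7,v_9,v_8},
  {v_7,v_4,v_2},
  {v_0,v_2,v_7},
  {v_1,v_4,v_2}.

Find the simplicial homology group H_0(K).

H_0 ≅ Z.

Order the vertices as v_0 < v_1 < v_2 < v_3 < v_4 < v_5 < v_6 < v_7 < v_8 < v_9. Listing each simplex with vertices in this order, K has dimension 2 with simplices:

  0-simplices (10): [v_0], [v_1], [v_2], [v_3], [v_4], [v_5], [v_6], [v_7], [v_8], [v_9]
  1-simplices (30): (30 of them)
  2-simplices (20): (20 of them)

so the chain groups are C_0 ≅ Z^10, C_1 ≅ Z^30, C_2 ≅ Z^20.

∂_1: C_1 → C_0 sends each edge [p,q] (with p < q) to q − p. For instance
  ∂[v_3,v_8] = [v_8] − [v_3].
As a 10×30 matrix over Z this has rank 9, with invariant factors (1,1,1,1,1,1,1,1,1).

Boundary ∂_2: C_2 → C_1 acts by ∂[p,q,r] = [q,r] − [p,r] + [p,q]. For instance
  ∂[v_3,v_8,v_9] = [v_8,v_9] − [v_3,v_9] + [v_3,v_8],
  ∂[v_7,v_8,v_9] = [v_8,v_9] − [v_7,v_9] + [v_7,v_8].
As a 30×20 matrix over Z this has rank 20, with invariant factors (1,1,1,1,1,1,1,1,1,1,1,1,1,1,1,1,1,1,1,2).

Now H_k = ker ∂_k / im ∂_{k+1}, so:

  H_0: rank C_0 − rank ∂_1 = 10 − 9 = 1, and the invariant factors of ∂_1 are all 1, so H_0 ≅ Z.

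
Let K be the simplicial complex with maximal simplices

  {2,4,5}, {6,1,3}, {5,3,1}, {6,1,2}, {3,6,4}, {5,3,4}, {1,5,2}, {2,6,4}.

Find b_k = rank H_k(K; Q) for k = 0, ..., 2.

b_0 = 1, b_1 = 0, b_2 = 1.

Fix the vertex order 1 < 2 < 3 < 4 < 5 < 6 and write every simplex with vertices in increasing order. Then dim K = 2 and the simplices of K are:

  0-simplices (6): [1], [2], [3], [4], [5], [6]
  1-simplices (12): [1,2], [1,3], [1,5], [1,6], [2,4], [2,5], [2,6], [3,4], [3,5], [3,6], [4,5], [4,6]
  2-simplices (8): [1,2,5], [1,2,6], [1,3,5], [1,3,6], [2,4,5], [2,4,6], [3,4,5], [3,4,6]

giving chain groups C_0 ≅ Z^6, C_1 ≅ Z^12, C_2 ≅ Z^8.

Boundary ∂_1: C_1 → C_0 maps an edge to its endpoints' difference, ∂[p,q] = q − p. For instance
  ∂[2,4] = [4] − [2].
The resulting 6×12 matrix has rank 5, and its Smith normal form has invariant factors (1,1,1,1,1).

∂_2: C_2 → C_1 maps a triangle to the signed sum of its edges. For instance
  ∂[3,4,6] = [4,6] − [3,6] + [3,4],
  ∂[1,3,6] = [3,6] − [1,6] + [1,3].
This gives a 12×8 integer matrix of rank 7; reducing to Smith normal form yields diagonal entries (1,1,1,1,1,1,1).

Computing H_k = (kernel of ∂_k) / (image of ∂_{k+1}):

  H_0: rank C_0 − rank ∂_1 = 6 − 5 = 1, and the invariant factors of ∂_1 are all 1, so H_0 = Z.
  H_1: rank ker ∂_1 − rank ∂_2 = (12 − 5) − 7 = 0, and the invariant factors of ∂_2 are all 1, so H_1 = 0.
  H_2: rank ker ∂_2 − rank ∂_3 = (8 − 7) − 0 = 1, and there is no ∂_3, so H_2 = Z.

(K is a triangulation of the 2-sphere S^2.)

Hence the Betti numbers are b_0 = 1, b_1 = 0, b_2 = 1.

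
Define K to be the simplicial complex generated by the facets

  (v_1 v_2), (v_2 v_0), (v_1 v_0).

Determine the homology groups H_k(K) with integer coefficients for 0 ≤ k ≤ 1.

Order the vertices as v_0 < v_1 < v_2. Listing each simplex with vertices in this order, K has dimension 1 with simplices:

  0-simplices (3): [v_0], [v_1], [v_2]
  1-simplices (3): [v_0,v_1], [v_0,v_2], [v_1,v_2]

Hence C_0 ≅ Z^3, C_1 ≅ Z^3.

The boundary map ∂_1: C_1 → C_0 is given by ∂[p,q] = [q] − [p].
The resulting 3×3 matrix has rank 2, and its Smith normal form has invariant factors (1,1).

Computing H_k = (kernel of ∂_k) / (image of ∂_{k+1}):

  H_0: rank C_0 − rank ∂_1 = 3 − 2 = 1, and the invariant factors of ∂_1 are all 1, so H_0 ≅ Z.
  H_1: rank ker ∂_1 − rank ∂_2 = (3 − 2) − 0 = 1, and there is no ∂_2, so H_1 ≅ Z.

H_0 = Z,  H_1 = Z.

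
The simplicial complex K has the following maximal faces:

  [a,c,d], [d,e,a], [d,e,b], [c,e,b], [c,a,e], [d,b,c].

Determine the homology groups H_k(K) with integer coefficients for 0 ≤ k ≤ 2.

We work with the vertex ordering a < b < c < d < e. The simplices of K, each written with vertices in increasing order, are:

  0-simplices (5): a, b, c, d, e
  1-simplices (9): ac, ad, ae, bc, bd, be, cd, ce, de
  2-simplices (6): acd, ace, ade, bcd, bce, bde

Hence C_0 ≅ Z^5, C_1 ≅ Z^9, C_2 ≅ Z^6.

∂_1: C_1 → C_0 sends each edge [p,q] (with p < q) to q − p. For instance
  ∂be = e − b.
This gives a 5×9 integer matrix of rank 4; reducing to Smith normal form yields diagonal entries (1,1,1,1).

The boundary map ∂_2: C_2 → C_1 maps a triangle to the signed sum of its edges. For instance
  ∂bde = de − be + bd,
  ∂ace = ce − ae + ac.
As a 9×6 matrix over Z this has rank 5, with invariant factors (1,1,1,1,1).

Computing H_k = (kernel of ∂_k) / (image of ∂_{k+1}):

  H_0: rank C_0 − rank ∂_1 = 5 − 4 = 1, and the invariant factors of ∂_1 are all 1, so H_0 ≅ Z.
  H_1: rank ker ∂_1 − rank ∂_2 = (9 − 4) − 5 = 0, and the invariant factors of ∂_2 are all 1, so H_1 ≅ 0.
  H_2: rank ker ∂_2 − rank ∂_3 = (6 − 5) − 0 = 1, and there is no ∂_3, so H_2 ≅ Z.

(K is a triangulation of the 2-sphere S^2.)

H_0 ≅ Z,  H_1 = 0,  H_2 ≅ Z.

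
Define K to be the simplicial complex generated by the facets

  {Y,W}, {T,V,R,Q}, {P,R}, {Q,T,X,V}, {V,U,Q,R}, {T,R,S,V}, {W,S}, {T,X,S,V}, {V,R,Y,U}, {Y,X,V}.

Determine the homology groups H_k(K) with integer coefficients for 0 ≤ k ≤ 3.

H_0 = Z,  H_1 = Z,  H_2 = 0,  H_3 = 0.

Take the total order P < Q < R < S < T < U < V < W < X < Y on the vertex set. Then K (dimension 3) consists of the simplices:

  0-simplices (10): P, Q, R, S, T, U, V, W, X, Y
  1-simplices (23): PR, QR, QT, QU, QV, QX, RS, RT, RU, RV, RY, ST, SV, SW, SX, TV, TX, UV, UY, VX, VY, WY, XY
  2-simplices (19): QRT, QRU, QRV, QTV, QTX, QUV, QVX, RST, RSV, RTV, RUV, RUY, RVY, STV, STX, SVX, TVX, UVY, VXY
  3-simplices (6): QRTV, QRUV, QTVX, RSTV, RUVY, STVX

giving chain groups C_0 ≅ Z^10, C_1 ≅ Z^23, C_2 ≅ Z^19, C_3 ≅ Z^6.

∂_1: C_1 → C_0 sends each edge [p,q] (with p < q) to q − p.
As a 10×23 matrix over Z this has rank 9, with invariant factors (1,1,1,1,1,1,1,1,1).

The boundary map ∂_2: C_2 → C_1 maps a triangle to the signed sum of its edges. For instance
  ∂QTV = TV − QV + QT,
  ∂QTX = TX − QX + QT.
This gives a 23×19 integer matrix of rank 13; reducing to Smith normal form yields diagonal entries (1,1,1,1,1,1,1,1,1,1,1,1,1).

∂_3: C_3 → C_2 sends each 3-simplex σ to the alternating sum Σ_i (−1)^i (σ with its i-th vertex removed). For instance
  ∂RUVY = UVY − RVY + RUY − RUV,
  ∂QTVX = TVX − QVX + QTX − QTV.
As a 19×6 matrix over Z this has rank 6, with invariant factors (1,1,1,1,1,1).

From H_k ≅ ker(∂_k) / im(∂_{k+1}) we obtain:

  H_0: rank C_0 − rank ∂_1 = 10 − 9 = 1, and the invariant factors of ∂_1 are all 1, so H_0 = Z.
  H_1: rank ker ∂_1 − rank ∂_2 = (23 − 9) − 13 = 1, and the invariant factors of ∂_2 are all 1, so H_1 = Z.
  H_2: rank ker ∂_2 − rank ∂_3 = (19 − 13) − 6 = 0, and the invariant factors of ∂_3 are all 1, so H_2 = 0.
  H_3: rank ker ∂_3 − rank ∂_4 = (6 − 6) − 0 = 0, and there is no ∂_4, so H_3 = 0.

As a check, the Euler characteristic is 10 − 23 + 19 − 6 = 0, which agrees with 1 − 1 + 0 − 0 = 0.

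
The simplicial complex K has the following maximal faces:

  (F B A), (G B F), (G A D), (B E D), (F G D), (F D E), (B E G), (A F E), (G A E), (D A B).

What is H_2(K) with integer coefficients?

We work with the vertex ordering A < B < D < E < F < G. The simplices of K, each written with vertices in increasing order, are:

  0-simplices (6): A, B, D, E, F, G
  1-simplices (15): AB, AD, AE, AF, AG, BD, BE, BF, BG, DE, DF, DG, EF, EG, FG
  2-simplices (10): ABD, ABF, ADG, AEF, AEG, BDE, BEG, BFG, DEF, DFG

so the chain groups are C_0 ≅ Z^6, C_1 ≅ Z^15, C_2 ≅ Z^10.

Boundary ∂_1: C_1 → C_0 sends each edge [p,q] (with p < q) to q − p.
As a 6×15 matrix over Z this has rank 5, with invariant factors (1,1,1,1,1).

∂_2: C_2 → C_1 maps a triangle to the signed sum of its edges. For instance
  ∂AEF = EF − AF + AE,
  ∂DEF = EF − DF + DE.
The 15×10 boundary matrix has rank 10 and Smith normal form diag(1,1,1,1,1,1,1,1,1,2).

Reading off H_k = ker ∂_k / im ∂_{k+1}:

  H_2: rank ker ∂_2 − rank ∂_3 = (10 − 10) − 0 = 0, and there is no ∂_3, so H_2 = 0.

H_2 = 0.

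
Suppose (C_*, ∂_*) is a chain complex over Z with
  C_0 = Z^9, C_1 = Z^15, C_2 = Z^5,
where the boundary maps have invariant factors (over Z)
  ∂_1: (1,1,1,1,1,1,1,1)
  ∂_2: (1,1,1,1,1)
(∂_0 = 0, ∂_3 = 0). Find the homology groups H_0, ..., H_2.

H_0: b_0 = 9 − 0 − 8 = 1; torsion from ∂_1 factors > 1: none. So H_0 ≅ Z.
H_1: b_1 = 15 − 8 − 5 = 2; torsion from ∂_2 factors > 1: none. So H_1 ≅ Z^2.
H_2: b_2 = 5 − 5 − 0 = 0; torsion from ∂_3 factors > 1: none. So H_2 ≅ 0.

H_0 ≅ Z,  H_1 ≅ Z^2,  H_2 = 0.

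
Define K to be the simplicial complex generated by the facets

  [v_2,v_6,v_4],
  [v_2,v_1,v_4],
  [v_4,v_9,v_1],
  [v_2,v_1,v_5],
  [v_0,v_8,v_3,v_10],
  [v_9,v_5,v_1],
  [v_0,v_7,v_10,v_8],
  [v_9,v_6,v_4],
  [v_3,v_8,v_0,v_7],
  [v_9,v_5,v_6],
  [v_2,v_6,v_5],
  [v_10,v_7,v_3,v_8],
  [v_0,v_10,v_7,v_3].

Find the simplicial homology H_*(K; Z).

K has 11 vertices, 22 edges, 18 triangles, 5 3-simplices.
rank ∂_0 = 0, rank ∂_1 = 9 ⇒ b_0 = 11 − 0 − 9 = 2; all invariant factors of ∂_1 are 1 so no torsion. So H_0 = Z^2.
rank ∂_1 = 9, rank ∂_2 = 13 ⇒ b_1 = 22 − 9 − 13 = 0; all invariant factors of ∂_2 are 1 so no torsion. So H_1 = 0.
rank ∂_2 = 13, rank ∂_3 = 4 ⇒ b_2 = 18 − 13 − 4 = 1; all invariant factors of ∂_3 are 1 so no torsion. So H_2 = Z.
rank ∂_3 = 4, rank ∂_4 = 0 ⇒ b_3 = 5 − 4 − 0 = 1. So H_3 = Z.

H_0 = Z^2,  H_1 = 0,  H_2 = Z,  H_3 = Z.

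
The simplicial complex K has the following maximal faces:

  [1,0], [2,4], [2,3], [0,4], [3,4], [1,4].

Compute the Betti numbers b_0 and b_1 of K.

b_0 = 1, b_1 = 2.

K has 5 vertices, 6 edges.
rank ∂_0 = 0, rank ∂_1 = 4 ⇒ b_0 = 5 − 0 − 4 = 1; all invariant factors of ∂_1 are 1 so no torsion. So H_0 ≅ Z.
rank ∂_1 = 4, rank ∂_2 = 0 ⇒ b_1 = 6 − 4 − 0 = 2. So H_1 ≅ Z^2.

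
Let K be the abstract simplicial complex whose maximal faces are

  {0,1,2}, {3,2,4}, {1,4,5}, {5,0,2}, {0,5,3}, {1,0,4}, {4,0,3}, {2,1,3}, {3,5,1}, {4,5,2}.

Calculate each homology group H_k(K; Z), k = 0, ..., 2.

H_0 ≅ Z,  H_1 ≅ Z/2,  H_2 = 0.

We work with the vertex ordering 0 < 1 < 2 < 3 < 4 < 5. The simplices of K, each written with vertices in increasing order, are:

  0-simplices (6): [0], [1], [2], [3], [4], [5]
  1-simplices (15): [0,1], [0,2], [0,3], [0,4], [0,5], [1,2], [1,3], [1,4], [1,5], [2,3], [2,4], [2,5], [3,4], [3,5], [4,5]
  2-simplices (10): [0,1,2], [0,1,4], [0,2,5], [0,3,4], [0,3,5], [1,2,3], [1,3,5], [1,4,5], [2,3,4], [2,4,5]

so the chain groups are C_0 ≅ Z^6, C_1 ≅ Z^15, C_2 ≅ Z^10.

∂_1: C_1 → C_0 is given by ∂[p,q] = [q] − [p]. For instance
  ∂[2,3] = [3] − [2].
As a 6×15 matrix over Z this has rank 5, with invariant factors (1,1,1,1,1).

Boundary ∂_2: C_2 → C_1 maps a triangle to the signed sum of its edges. For instance
  ∂[2,3,4] = [3,4] − [2,4] + [2,3],
  ∂[0,3,4] = [3,4] − [0,4] + [0,3].
As a 15×10 matrix over Z this has rank 10, with invariant factors (1,1,1,1,1,1,1,1,1,2).

Now H_k = ker ∂_k / im ∂_{k+1}, so:

  H_0: rank C_0 − rank ∂_1 = 6 − 5 = 1, and the invariant factors of ∂_1 are all 1, so H_0 = Z.
  H_1: rank ker ∂_1 − rank ∂_2 = (15 − 5) − 10 = 0, and ∂_2 has invariant factor 2 > 1, so H_1 = Z/2.
  H_2: rank ker ∂_2 − rank ∂_3 = (10 − 10) − 0 = 0, and there is no ∂_3, so H_2 = 0.

As a check, the Euler characteristic is 6 − 15 + 10 = 1, which agrees with 1 − 0 + 0 = 1.
(K is a triangulation of the real projective plane RP^2.)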